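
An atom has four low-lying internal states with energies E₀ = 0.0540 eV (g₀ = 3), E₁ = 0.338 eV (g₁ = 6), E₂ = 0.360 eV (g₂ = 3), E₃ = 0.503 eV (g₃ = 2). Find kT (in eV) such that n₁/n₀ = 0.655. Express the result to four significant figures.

0.2544 eV

n₁/n₀ = (g₁/g₀) exp[−(E₁−E₀)/kT] = 0.655.
⇒ (E₁−E₀)/kT = ln((6/3)/0.655) = ln(3.05344) = 1.11627.
kT = 0.2840 eV / 1.11627 = 0.2544 eV.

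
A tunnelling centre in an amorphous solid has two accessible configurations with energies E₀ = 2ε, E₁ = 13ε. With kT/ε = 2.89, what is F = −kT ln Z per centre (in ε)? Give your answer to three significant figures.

1.94 ε

Eᵢ/kT = 0.69204, 4.4983.
Z = Σ e^(−Eᵢ/kT) = e^(−0.69204) + e^(−4.4983) = 0.50055 + 0.011128 = 0.51168.
F = −kT ln Z = −2.89 × ln(0.51168) = −2.89 × -0.67006 = 1.94 ε.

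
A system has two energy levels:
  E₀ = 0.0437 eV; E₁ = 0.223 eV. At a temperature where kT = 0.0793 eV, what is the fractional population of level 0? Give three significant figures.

0.906

Eᵢ/kT = 0.55107, 2.8121.
Z = Σ e^(−Eᵢ/kT) = e^(−0.55107) + e^(−2.8121) = 0.57633 + 0.060079 = 0.63641.
P₀ = e^(−E₀/kT) / Z = 0.57633/0.63641 = 0.906.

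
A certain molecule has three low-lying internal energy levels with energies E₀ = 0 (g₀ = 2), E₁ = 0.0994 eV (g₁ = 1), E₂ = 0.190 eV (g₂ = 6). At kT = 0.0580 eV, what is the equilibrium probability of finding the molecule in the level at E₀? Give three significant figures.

0.831

Eᵢ/kT = 0, 1.7138, 3.2759.
Z = Σ gᵢe^(−Eᵢ/kT) = 2·e^(−0) + 1·e^(−1.7138) + 6·e^(−3.2759) = 2.0000 + 0.18018 + 0.22670 = 2.4069.
P₀ = g₀ e^(−E₀/kT) / Z = 2.0000/2.4069 = 0.831.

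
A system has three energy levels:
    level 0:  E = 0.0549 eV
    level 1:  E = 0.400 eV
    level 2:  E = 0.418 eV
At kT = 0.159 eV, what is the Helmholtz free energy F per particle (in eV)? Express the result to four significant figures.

Eᵢ/kT = 0.345283, 2.51572, 2.62893.
Z = Σ e^(−Eᵢ/kT) = e^(−0.345283) + e^(−2.51572) + e^(−2.62893) = 0.708020 + 0.0808047 + 0.0721556 = 0.860980.
F = −kT ln Z = −0.159 × ln(0.860980) = −0.159 × -0.149684 = 0.02380 eV.

0.02380 eV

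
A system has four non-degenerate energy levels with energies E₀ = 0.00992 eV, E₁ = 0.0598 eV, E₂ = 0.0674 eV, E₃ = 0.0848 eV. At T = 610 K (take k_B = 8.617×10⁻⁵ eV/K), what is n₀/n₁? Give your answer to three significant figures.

2.58

k_BT = 8.617×10⁻⁵ × 610 K = 0.052564 eV.
n₀/n₁ = exp[−(E₀−E₁)/kT] = exp(−(-0.04988 eV)/(0.052564 eV)) = exp(0.94894) = 2.58.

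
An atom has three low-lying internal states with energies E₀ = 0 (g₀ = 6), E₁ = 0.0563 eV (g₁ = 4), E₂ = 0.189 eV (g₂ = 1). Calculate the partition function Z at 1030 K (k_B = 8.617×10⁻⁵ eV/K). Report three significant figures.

k_BT = 8.617×10⁻⁵ × 1030 K = 0.088755 eV.
Eᵢ/kT = 0, 0.63433, 2.1295.
Z = Σ gᵢe^(−Eᵢ/kT) = 6·e^(−0) + 4·e^(−0.63433) + 1·e^(−2.1295) = 6.0000 + 2.1212 + 0.11890 = 8.2401.

Z = 8.24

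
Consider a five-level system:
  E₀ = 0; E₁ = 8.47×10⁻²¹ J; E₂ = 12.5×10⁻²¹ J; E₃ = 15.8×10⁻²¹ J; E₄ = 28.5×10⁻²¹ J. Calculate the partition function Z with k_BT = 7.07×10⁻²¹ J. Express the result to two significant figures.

Eᵢ/kT = 0, 1.198, 1.768, 2.235, 4.031.
Z = Σ e^(−Eᵢ/kT) = e^(−0) + e^(−1.198) + e^(−1.768) + e^(−2.235) + e^(−4.031) = 1.000 + 0.3018 + 0.1707 + 0.1070 + 0.01776 = 1.597.

Z = 1.6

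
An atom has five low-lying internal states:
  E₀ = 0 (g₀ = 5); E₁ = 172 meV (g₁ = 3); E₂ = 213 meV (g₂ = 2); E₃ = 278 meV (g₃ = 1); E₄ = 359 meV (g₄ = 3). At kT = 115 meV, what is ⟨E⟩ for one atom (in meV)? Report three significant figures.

Eᵢ/kT = 0, 1.4957, 1.8522, 2.4174, 3.1217.
Z = Σ gᵢe^(−Eᵢ/kT) = 5·e^(−0) + 3·e^(−1.4957) + 2·e^(−1.8522) + 1·e^(−2.4174) + 3·e^(−3.1217) = 5.0000 + 0.67228 + 0.31378 + 0.089153 + 0.13225 = 6.2075.
⟨E⟩ = Σ Eᵢ gᵢe^(−Eᵢ/kT) / Z = (0·5.0000 + 172·0.67228 + 213·0.31378 + 278·0.089153 + 359·0.13225) / 6.2075 = 41.0 meV.

41.0 meV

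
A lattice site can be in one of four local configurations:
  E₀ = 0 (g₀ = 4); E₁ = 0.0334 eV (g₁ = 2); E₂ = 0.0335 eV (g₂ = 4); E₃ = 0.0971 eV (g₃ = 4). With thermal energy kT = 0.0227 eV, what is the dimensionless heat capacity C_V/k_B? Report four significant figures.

0.5633

Eᵢ/kT = 0, 1.47137, 1.47577, 4.27753.
Z = Σ gᵢe^(−Eᵢ/kT) = 4·e^(−0) + 2·e^(−1.47137) + 4·e^(−1.47577) + 4·e^(−4.27753) = 4.00000 + 0.459221 + 0.914411 + 0.0555076 = 5.42914.
⟨E⟩ = 0.00946016 eV, ⟨E²⟩ = 0.000379772 eV².
C_V/k_B = (⟨E²⟩ − ⟨E⟩²)/(kT)² = (0.000379772 − 0.0000894946)/0.000515290 = 0.5633.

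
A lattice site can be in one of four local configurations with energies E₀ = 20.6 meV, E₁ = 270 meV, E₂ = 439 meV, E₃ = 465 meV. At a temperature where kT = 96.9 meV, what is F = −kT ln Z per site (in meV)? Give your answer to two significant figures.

Eᵢ/kT = 0.2126, 2.786, 4.530, 4.799.
Z = Σ e^(−Eᵢ/kT) = e^(−0.2126) + e^(−2.786) + e^(−4.530) + e^(−4.799) = 0.8085 + 0.06167 + 0.01078 + 0.008238 = 0.8892.
F = −kT ln Z = −96.9 × ln(0.8892) = −96.9 × -0.1174 = 11 meV.

11 meV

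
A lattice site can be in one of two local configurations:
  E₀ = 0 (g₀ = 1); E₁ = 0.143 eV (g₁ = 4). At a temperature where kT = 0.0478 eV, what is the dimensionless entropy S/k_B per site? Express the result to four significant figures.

0.6833

Eᵢ/kT = 0, 2.99163.
Z = Σ gᵢe^(−Eᵢ/kT) = 1·e^(−0) + 4·e^(−2.99163) = 1.00000 + 0.200822 = 1.20082.
⟨E⟩ = Σ EᵢPᵢ = 0.0239149 eV.
S/k_B = ln Z + ⟨E⟩/kT = ln(1.20082) + 0.0239149/0.0478 = 0.183005 + 0.500312 = 0.6833.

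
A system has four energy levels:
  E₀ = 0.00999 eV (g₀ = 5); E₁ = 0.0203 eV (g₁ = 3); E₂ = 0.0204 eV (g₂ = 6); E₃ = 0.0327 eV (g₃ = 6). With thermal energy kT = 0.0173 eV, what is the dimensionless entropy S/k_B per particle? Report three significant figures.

Eᵢ/kT = 0.57746, 1.1734, 1.1792, 1.8902.
Z = Σ gᵢe^(−Eᵢ/kT) = 5·e^(−0.57746) + 3·e^(−1.1734) + 6·e^(−1.1792) + 6·e^(−1.8902) = 2.8066 + 0.92794 + 1.8451 + 0.90625 = 6.4859.
⟨E⟩ = Σ EᵢPᵢ = 0.017600 eV.
S/k_B = ln Z + ⟨E⟩/kT = ln(6.4859) + 0.017600/0.0173 = 1.8696 + 1.0173 = 2.89.

2.89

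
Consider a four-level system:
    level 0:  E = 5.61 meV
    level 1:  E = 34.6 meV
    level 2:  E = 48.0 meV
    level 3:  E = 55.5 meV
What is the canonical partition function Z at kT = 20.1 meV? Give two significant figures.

Eᵢ/kT = 0.2791, 1.721, 2.388, 2.761.
Z = Σ e^(−Eᵢ/kT) = e^(−0.2791) + e^(−1.721) + e^(−2.388) + e^(−2.761) = 0.7565 + 0.1789 + 0.09181 + 0.06323 = 1.090.

Z = 1.1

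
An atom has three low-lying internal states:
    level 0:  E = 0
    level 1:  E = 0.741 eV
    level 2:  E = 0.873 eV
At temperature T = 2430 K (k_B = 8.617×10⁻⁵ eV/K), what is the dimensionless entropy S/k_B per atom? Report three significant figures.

0.204

k_BT = 8.617×10⁻⁵ × 2430 K = 0.20939 eV.
Eᵢ/kT = 0, 3.5389, 4.1693.
Z = Σ e^(−Eᵢ/kT) = e^(−0) + e^(−3.5389) + e^(−4.1693) = 1.0000 + 0.029045 + 0.015463 = 1.0445.
⟨E⟩ = Σ EᵢPᵢ = 0.033529 eV.
S/k_B = ln Z + ⟨E⟩/kT = ln(1.0445) + 0.033529/0.20939 = 0.043538 + 0.16013 = 0.204.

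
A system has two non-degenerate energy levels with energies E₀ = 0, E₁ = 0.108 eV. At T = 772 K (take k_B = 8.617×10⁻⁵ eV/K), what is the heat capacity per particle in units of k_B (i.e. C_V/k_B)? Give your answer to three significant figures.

k_BT = 8.617×10⁻⁵ × 772 K = 0.066523 eV.
Eᵢ/kT = 0, 1.6235.
Z = Σ e^(−Eᵢ/kT) = e^(−0) + e^(−1.6235) = 1.0000 + 0.19721 = 1.1972.
⟨E⟩ = 0.017790 eV, ⟨E²⟩ = 0.0019214 eV².
C_V/k_B = (⟨E²⟩ − ⟨E⟩²)/(kT)² = (0.0019214 − 0.00031648)/0.0044253 = 0.363.

0.363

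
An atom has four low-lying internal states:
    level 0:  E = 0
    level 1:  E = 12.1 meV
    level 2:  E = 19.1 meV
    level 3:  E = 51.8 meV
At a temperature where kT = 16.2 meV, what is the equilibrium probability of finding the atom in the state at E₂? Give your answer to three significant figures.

0.169

Eᵢ/kT = 0, 0.74691, 1.1790, 3.1975.
Z = Σ e^(−Eᵢ/kT) = e^(−0) + e^(−0.74691) + e^(−1.1790) + e^(−3.1975) = 1.0000 + 0.47383 + 0.30759 + 0.040864 = 1.8223.
P₂ = e^(−E₂/kT) / Z = 0.30759/1.8223 = 0.169.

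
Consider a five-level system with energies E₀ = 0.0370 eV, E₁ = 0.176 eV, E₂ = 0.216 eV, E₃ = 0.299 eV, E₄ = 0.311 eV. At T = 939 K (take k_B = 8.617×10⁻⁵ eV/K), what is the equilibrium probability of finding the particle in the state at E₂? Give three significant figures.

k_BT = 8.617×10⁻⁵ × 939 K = 0.080914 eV.
Eᵢ/kT = 0.45728, 2.1751, 2.6695, 3.6953, 3.8436.
Z = Σ e^(−Eᵢ/kT) = e^(−0.45728) + e^(−2.1751) + e^(−2.6695) + e^(−3.6953) + e^(−3.8436) = 0.63300 + 0.11360 + 0.069287 + 0.024840 + 0.021416 = 0.86214.
P₂ = e^(−E₂/kT) / Z = 0.069287/0.86214 = 0.0804.

0.0804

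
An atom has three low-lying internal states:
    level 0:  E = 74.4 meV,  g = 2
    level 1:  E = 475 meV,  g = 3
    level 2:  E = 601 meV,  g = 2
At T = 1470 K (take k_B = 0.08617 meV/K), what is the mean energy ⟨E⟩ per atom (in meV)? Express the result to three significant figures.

k_BT = 0.08617 × 1470 K = 126.67 meV.
Eᵢ/kT = 0.58735, 3.7499, 4.7446.
Z = Σ gᵢe^(−Eᵢ/kT) = 2·e^(−0.58735) + 3·e^(−3.7499) + 2·e^(−4.7446) = 1.1116 + 0.070560 + 0.017397 = 1.1996.
⟨E⟩ = Σ Eᵢ gᵢe^(−Eᵢ/kT) / Z = (74.4·1.1116 + 475·0.070560 + 601·0.017397) / 1.1996 = 106 meV.

106 meV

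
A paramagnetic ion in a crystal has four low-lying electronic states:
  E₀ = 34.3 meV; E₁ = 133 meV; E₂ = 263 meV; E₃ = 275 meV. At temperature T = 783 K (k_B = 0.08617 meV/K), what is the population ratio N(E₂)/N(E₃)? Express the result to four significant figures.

1.195

k_BT = 0.08617 × 783 K = 67.4711 meV.
n₂/n₃ = exp[−(E₂−E₃)/kT] = exp(−(-12 meV)/(67.4711 meV)) = exp(0.177854) = 1.195.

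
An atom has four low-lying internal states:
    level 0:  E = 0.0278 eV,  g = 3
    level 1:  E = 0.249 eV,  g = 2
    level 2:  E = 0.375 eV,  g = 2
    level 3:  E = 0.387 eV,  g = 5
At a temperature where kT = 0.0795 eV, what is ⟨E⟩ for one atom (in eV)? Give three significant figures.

Eᵢ/kT = 0.34969, 3.1321, 4.7170, 4.8679.
Z = Σ gᵢe^(−Eᵢ/kT) = 3·e^(−0.34969) + 2·e^(−3.1321) + 2·e^(−4.7170) + 5·e^(−4.8679) = 2.1147 + 0.087252 + 0.017884 + 0.038447 = 2.2583.
⟨E⟩ = Σ Eᵢ gᵢe^(−Eᵢ/kT) / Z = (0.0278·2.1147 + 0.249·0.087252 + 0.375·0.017884 + 0.387·0.038447) / 2.2583 = 0.0452 eV.

0.0452 eV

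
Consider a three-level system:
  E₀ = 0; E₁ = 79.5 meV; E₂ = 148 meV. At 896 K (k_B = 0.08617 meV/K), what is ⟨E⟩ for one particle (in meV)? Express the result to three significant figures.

33.3 meV

k_BT = 0.08617 × 896 K = 77.208 meV.
Eᵢ/kT = 0, 1.0297, 1.9169.
Z = Σ e^(−Eᵢ/kT) = e^(−0) + e^(−1.0297) + e^(−1.9169) = 1.0000 + 0.35711 + 0.14706 = 1.5042.
⟨E⟩ = Σ Eᵢ e^(−Eᵢ/kT) / Z = (0·1.0000 + 79.5·0.35711 + 148·0.14706) / 1.5042 = 33.3 meV.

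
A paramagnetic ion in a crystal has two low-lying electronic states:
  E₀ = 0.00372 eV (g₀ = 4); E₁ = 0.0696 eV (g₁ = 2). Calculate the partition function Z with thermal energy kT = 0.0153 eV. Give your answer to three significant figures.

Eᵢ/kT = 0.24314, 4.5490.
Z = Σ gᵢe^(−Eᵢ/kT) = 4·e^(−0.24314) + 2·e^(−4.5490) = 3.1366 + 0.021156 = 3.1578.

Z = 3.16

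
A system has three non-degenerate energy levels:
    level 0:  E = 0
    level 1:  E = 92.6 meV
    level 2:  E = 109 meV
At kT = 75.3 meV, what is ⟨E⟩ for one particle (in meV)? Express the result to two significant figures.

Eᵢ/kT = 0, 1.230, 1.448.
Z = Σ e^(−Eᵢ/kT) = e^(−0) + e^(−1.230) + e^(−1.448) = 1.000 + 0.2923 + 0.2350 = 1.527.
⟨E⟩ = Σ Eᵢ e^(−Eᵢ/kT) / Z = (0·1.000 + 92.6·0.2923 + 109·0.2350) / 1.527 = 35 meV.

35 meV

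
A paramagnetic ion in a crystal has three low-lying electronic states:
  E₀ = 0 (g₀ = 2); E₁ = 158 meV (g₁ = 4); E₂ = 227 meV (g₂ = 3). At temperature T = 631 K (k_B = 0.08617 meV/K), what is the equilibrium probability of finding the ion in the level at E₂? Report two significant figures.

0.020

k_BT = 0.08617 × 631 K = 54.37 meV.
Eᵢ/kT = 0, 2.906, 4.175.
Z = Σ gᵢe^(−Eᵢ/kT) = 2·e^(−0) + 4·e^(−2.906) + 3·e^(−4.175) = 2.000 + 0.2188 + 0.04613 = 2.265.
P₂ = g₂ e^(−E₂/kT) / Z = 0.04613/2.265 = 0.020.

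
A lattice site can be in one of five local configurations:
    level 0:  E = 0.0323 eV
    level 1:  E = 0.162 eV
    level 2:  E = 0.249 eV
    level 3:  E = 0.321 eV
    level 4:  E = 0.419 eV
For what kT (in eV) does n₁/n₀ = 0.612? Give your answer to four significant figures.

n₁/n₀ = exp[−(E₁−E₀)/kT] = 0.612.
⇒ (E₁−E₀)/kT = ln(1/0.612) = ln(1.63399) = 0.491025.
kT = 0.1297 eV / 0.491025 = 0.2641 eV.

0.2641 eV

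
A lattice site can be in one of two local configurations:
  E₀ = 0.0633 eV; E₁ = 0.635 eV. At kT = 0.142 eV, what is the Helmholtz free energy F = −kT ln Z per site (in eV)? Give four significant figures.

Eᵢ/kT = 0.445775, 4.47183.
Z = Σ e^(−Eᵢ/kT) = e^(−0.445775) + e^(−4.47183) = 0.640328 + 0.0114264 = 0.651754.
F = −kT ln Z = −0.142 × ln(0.651754) = −0.142 × -0.428088 = 0.06079 eV.

0.06079 eV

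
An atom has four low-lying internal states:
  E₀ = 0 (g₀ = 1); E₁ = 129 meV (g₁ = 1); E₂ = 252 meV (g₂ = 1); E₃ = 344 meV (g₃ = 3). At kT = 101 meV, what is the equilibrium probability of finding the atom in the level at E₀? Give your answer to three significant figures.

0.685

Eᵢ/kT = 0, 1.2772, 2.4950, 3.4059.
Z = Σ gᵢe^(−Eᵢ/kT) = 1·e^(−0) + 1·e^(−1.2772) + 1·e^(−2.4950) + 3·e^(−3.4059) = 1.0000 + 0.27882 + 0.082496 + 0.099531 = 1.4608.
P₀ = g₀ e^(−E₀/kT) / Z = 1.0000/1.4608 = 0.685.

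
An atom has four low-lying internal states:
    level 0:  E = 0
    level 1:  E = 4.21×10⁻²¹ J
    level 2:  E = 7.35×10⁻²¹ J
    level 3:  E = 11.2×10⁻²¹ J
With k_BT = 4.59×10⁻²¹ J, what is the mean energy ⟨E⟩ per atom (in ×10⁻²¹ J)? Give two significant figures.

2.5 ×10⁻²¹ J

Eᵢ/kT = 0, 0.9172, 1.601, 2.440.
Z = Σ e^(−Eᵢ/kT) = e^(−0) + e^(−0.9172) + e^(−1.601) + e^(−2.440) = 1.000 + 0.3996 + 0.2017 + 0.08716 = 1.688.
⟨E⟩ = Σ Eᵢ e^(−Eᵢ/kT) / Z = (0·1.000 + 4.21·0.3996 + 7.35·0.2017 + 11.2·0.08716) / 1.688 = 2.5 ×10⁻²¹ J.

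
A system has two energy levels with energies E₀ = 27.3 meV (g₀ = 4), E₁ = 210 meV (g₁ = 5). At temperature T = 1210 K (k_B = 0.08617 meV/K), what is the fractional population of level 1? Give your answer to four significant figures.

k_BT = 0.08617 × 1210 K = 104.266 meV.
Eᵢ/kT = 0.261830, 2.01408.
Z = Σ gᵢe^(−Eᵢ/kT) = 4·e^(−0.261830) + 5·e^(−2.01408) = 3.07857 + 0.667216 = 3.74579.
P₁ = g₁ e^(−E₁/kT) / Z = 0.667216/3.74579 = 0.1781.

0.1781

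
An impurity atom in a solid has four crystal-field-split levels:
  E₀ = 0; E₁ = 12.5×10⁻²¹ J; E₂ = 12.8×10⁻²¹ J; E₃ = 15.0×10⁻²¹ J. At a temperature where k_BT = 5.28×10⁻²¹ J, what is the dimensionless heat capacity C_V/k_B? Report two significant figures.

Eᵢ/kT = 0, 2.367, 2.424, 2.841.
Z = Σ e^(−Eᵢ/kT) = e^(−0) + e^(−2.367) + e^(−2.424) + e^(−2.841) = 1.000 + 0.09376 + 0.08857 + 0.05837 = 1.241.
⟨E⟩ = 2.563, ⟨E²⟩ = 34.08.
C_V/k_B = (⟨E²⟩ − ⟨E⟩²)/(kT)² = (34.08 − 6.569)/27.88 = 0.99.

0.99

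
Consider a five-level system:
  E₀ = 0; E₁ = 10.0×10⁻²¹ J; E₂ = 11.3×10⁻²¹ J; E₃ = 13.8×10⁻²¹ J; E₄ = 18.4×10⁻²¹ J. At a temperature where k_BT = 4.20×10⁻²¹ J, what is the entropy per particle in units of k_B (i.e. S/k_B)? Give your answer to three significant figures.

0.670

Eᵢ/kT = 0, 2.3810, 2.6905, 3.2857, 4.3810.
Z = Σ e^(−Eᵢ/kT) = e^(−0) + e^(−2.3810) + e^(−2.6905) + e^(−3.2857) + e^(−4.3810) = 1.0000 + 0.092458 + 0.067847 + 0.037414 + 0.012513 = 1.2102.
⟨E⟩ = Σ EᵢPᵢ = 2.0144 ×10⁻²¹ J.
S/k_B = ln Z + ⟨E⟩/kT = ln(1.2102) + 2.0144/4.20 = 0.19079 + 0.47962 = 0.670.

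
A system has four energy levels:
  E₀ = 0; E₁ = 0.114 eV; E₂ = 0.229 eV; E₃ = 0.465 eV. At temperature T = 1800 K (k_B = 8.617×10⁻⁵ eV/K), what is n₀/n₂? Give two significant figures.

k_BT = 8.617×10⁻⁵ × 1800 K = 0.1551 eV.
n₀/n₂ = exp[−(E₀−E₂)/kT] = exp(−(-0.229 eV)/(0.1551 eV)) = exp(1.476) = 4.4.

4.4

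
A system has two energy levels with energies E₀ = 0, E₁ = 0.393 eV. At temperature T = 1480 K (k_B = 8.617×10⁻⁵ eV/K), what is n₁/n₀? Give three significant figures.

k_BT = 8.617×10⁻⁵ × 1480 K = 0.12753 eV.
n₁/n₀ = exp[−(E₁−E₀)/kT] = exp(−(0.393 eV)/(0.12753 eV)) = exp(-3.0816) = 0.0459.

0.0459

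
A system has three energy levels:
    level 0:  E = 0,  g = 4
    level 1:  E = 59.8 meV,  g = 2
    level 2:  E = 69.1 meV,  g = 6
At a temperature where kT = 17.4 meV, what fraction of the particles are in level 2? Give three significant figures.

Eᵢ/kT = 0, 3.4368, 3.9713.
Z = Σ gᵢe^(−Eᵢ/kT) = 4·e^(−0) + 2·e^(−3.4368) + 6·e^(−3.9713) = 4.0000 + 0.064335 + 0.11309 = 4.1774.
P₂ = g₂ e^(−E₂/kT) / Z = 0.11309/4.1774 = 0.0271.

0.0271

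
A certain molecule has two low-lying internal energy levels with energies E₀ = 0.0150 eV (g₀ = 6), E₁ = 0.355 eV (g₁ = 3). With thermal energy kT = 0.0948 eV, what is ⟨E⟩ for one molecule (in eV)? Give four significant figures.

Eᵢ/kT = 0.158228, 3.74473.
Z = Σ gᵢe^(−Eᵢ/kT) = 6·e^(−0.158228) + 3·e^(−3.74473) = 5.12193 + 0.0709260 = 5.19286.
⟨E⟩ = Σ Eᵢ gᵢe^(−Eᵢ/kT) / Z = (0.0150·5.12193 + 0.355·0.0709260) / 5.19286 = 0.01964 eV.

0.01964 eV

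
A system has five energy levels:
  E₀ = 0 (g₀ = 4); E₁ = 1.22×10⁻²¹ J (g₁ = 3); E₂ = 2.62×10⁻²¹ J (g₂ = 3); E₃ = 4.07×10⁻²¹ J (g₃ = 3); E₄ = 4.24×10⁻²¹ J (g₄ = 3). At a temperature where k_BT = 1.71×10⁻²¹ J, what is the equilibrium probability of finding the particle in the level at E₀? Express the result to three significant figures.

0.602

Eᵢ/kT = 0, 0.71345, 1.5322, 2.3801, 2.4795.
Z = Σ gᵢe^(−Eᵢ/kT) = 4·e^(−0) + 3·e^(−0.71345) + 3·e^(−1.5322) + 3·e^(−2.3801) + 3·e^(−2.4795) = 4.0000 + 1.4699 + 0.64818 + 0.27762 + 0.25136 = 6.6471.
P₀ = g₀ e^(−E₀/kT) / Z = 4.0000/6.6471 = 0.602.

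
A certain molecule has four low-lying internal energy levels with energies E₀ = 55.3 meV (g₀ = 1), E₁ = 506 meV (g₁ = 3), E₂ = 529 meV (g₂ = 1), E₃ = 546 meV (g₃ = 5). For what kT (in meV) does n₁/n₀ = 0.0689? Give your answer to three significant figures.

n₁/n₀ = (g₁/g₀) exp[−(E₁−E₀)/kT] = 0.0689.
⇒ (E₁−E₀)/kT = ln((3/1)/0.0689) = ln(43.541) = 3.7737.
kT = 450.7 meV / 3.7737 = 119 meV.

119 meV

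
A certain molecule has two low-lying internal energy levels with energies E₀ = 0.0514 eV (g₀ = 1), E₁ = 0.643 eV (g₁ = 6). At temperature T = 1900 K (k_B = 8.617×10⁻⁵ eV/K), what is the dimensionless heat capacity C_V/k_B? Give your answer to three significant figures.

1.56

k_BT = 8.617×10⁻⁵ × 1900 K = 0.16372 eV.
Eᵢ/kT = 0.31395, 3.9274.
Z = Σ gᵢe^(−Eᵢ/kT) = 1·e^(−0.31395) + 6·e^(−3.9274) = 0.73056 + 0.11817 = 0.84873.
⟨E⟩ = 0.13377 eV, ⟨E²⟩ = 0.059839 eV².
C_V/k_B = (⟨E²⟩ − ⟨E⟩²)/(kT)² = (0.059839 − 0.017894)/0.026804 = 1.56.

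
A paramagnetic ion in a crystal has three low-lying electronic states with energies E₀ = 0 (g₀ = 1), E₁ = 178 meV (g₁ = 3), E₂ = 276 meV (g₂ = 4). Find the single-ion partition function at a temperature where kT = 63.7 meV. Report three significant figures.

Eᵢ/kT = 0, 2.7943, 4.3328.
Z = Σ gᵢe^(−Eᵢ/kT) = 1·e^(−0) + 3·e^(−2.7943) + 4·e^(−4.3328) = 1.0000 + 0.18347 + 0.052523 = 1.2360.

Z = 1.24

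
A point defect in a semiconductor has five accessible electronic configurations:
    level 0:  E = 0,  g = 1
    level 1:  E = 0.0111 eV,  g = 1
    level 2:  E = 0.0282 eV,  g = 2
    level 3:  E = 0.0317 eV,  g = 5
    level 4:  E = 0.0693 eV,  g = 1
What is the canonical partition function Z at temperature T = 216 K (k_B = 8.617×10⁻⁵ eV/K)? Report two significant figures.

k_BT = 8.617×10⁻⁵ × 216 K = 0.01861 eV.
Eᵢ/kT = 0, 0.5965, 1.515, 1.703, 3.724.
Z = Σ gᵢe^(−Eᵢ/kT) = 1·e^(−0) + 1·e^(−0.5965) + 2·e^(−1.515) + 5·e^(−1.703) + 1·e^(−3.724) = 1.000 + 0.5507 + 0.4396 + 0.9107 + 0.02414 = 2.925.

Z = 2.9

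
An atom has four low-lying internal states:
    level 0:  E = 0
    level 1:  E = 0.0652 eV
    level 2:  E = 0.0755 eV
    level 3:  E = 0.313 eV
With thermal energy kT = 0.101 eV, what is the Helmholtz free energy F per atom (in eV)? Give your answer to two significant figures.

Eᵢ/kT = 0, 0.6455, 0.7475, 3.099.
Z = Σ e^(−Eᵢ/kT) = e^(−0) + e^(−0.6455) + e^(−0.7475) + e^(−3.099) = 1.000 + 0.5244 + 0.4735 + 0.04509 = 2.043.
F = −kT ln Z = −0.101 × ln(2.043) = −0.101 × 0.7144 = -0.072 eV.

-0.072 eV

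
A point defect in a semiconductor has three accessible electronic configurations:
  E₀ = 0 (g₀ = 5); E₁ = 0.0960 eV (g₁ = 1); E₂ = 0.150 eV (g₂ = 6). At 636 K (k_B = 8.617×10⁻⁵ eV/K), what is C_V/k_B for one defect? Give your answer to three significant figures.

0.559

k_BT = 8.617×10⁻⁵ × 636 K = 0.054804 eV.
Eᵢ/kT = 0, 1.7517, 2.7370.
Z = Σ gᵢe^(−Eᵢ/kT) = 5·e^(−0) + 1·e^(−1.7517) + 6·e^(−2.7370) = 5.0000 + 0.17348 + 0.38859 = 5.5621.
⟨E⟩ = 0.013474 eV, ⟨E²⟩ = 0.0018594 eV².
C_V/k_B = (⟨E²⟩ − ⟨E⟩²)/(kT)² = (0.0018594 − 0.00018155)/0.0030035 = 0.559.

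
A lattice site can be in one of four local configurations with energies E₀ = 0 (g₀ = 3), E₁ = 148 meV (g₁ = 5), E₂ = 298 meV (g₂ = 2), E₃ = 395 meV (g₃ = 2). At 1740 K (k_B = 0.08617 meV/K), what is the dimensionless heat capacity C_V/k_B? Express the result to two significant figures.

0.46

k_BT = 0.08617 × 1740 K = 149.9 meV.
Eᵢ/kT = 0, 0.9873, 1.988, 2.635.
Z = Σ gᵢe^(−Eᵢ/kT) = 3·e^(−0) + 5·e^(−0.9873) + 2·e^(−1.988) + 2·e^(−2.635) = 3.000 + 1.863 + 0.2739 + 0.1434 = 5.280.
⟨E⟩ = 78.41 meV, ⟨E²⟩ = 16570 meV².
C_V/k_B = (⟨E²⟩ − ⟨E⟩²)/(kT)² = (16570 − 6148)/22470 = 0.46.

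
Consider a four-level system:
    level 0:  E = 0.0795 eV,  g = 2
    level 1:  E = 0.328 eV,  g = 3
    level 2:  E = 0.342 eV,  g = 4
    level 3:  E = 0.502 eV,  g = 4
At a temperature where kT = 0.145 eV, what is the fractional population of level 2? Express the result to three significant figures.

Eᵢ/kT = 0.54828, 2.2621, 2.3586, 3.4621.
Z = Σ gᵢe^(−Eᵢ/kT) = 2·e^(−0.54828) + 3·e^(−2.2621) + 4·e^(−2.3586) + 4·e^(−3.4621) = 1.1559 + 0.31239 + 0.37821 + 0.12546 = 1.9720.
P₂ = g₂ e^(−E₂/kT) / Z = 0.37821/1.9720 = 0.192.

0.192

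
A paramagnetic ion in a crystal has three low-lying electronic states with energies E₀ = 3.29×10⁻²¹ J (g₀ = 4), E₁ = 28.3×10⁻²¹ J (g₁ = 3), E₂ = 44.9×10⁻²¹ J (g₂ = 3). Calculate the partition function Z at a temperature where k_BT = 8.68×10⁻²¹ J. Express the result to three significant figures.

Eᵢ/kT = 0.37903, 3.2604, 5.1728.
Z = Σ gᵢe^(−Eᵢ/kT) = 4·e^(−0.37903) + 3·e^(−3.2604) + 3·e^(−5.1728) = 2.7381 + 0.11512 + 0.017006 = 2.8702.

Z = 2.87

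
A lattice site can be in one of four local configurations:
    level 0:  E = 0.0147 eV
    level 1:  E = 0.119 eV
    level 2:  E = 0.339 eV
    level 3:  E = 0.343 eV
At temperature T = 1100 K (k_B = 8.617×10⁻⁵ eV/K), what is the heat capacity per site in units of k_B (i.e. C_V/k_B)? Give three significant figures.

0.655

k_BT = 8.617×10⁻⁵ × 1100 K = 0.094787 eV.
Eᵢ/kT = 0.15508, 1.2554, 3.5764, 3.6186.
Z = Σ e^(−Eᵢ/kT) = e^(−0.15508) + e^(−1.2554) + e^(−3.5764) + e^(−3.6186) = 0.85635 + 0.28496 + 0.027976 + 0.026820 = 1.1961.
⟨E⟩ = 0.054495 eV, ⟨E²⟩ = 0.0088544 eV².
C_V/k_B = (⟨E²⟩ − ⟨E⟩²)/(kT)² = (0.0088544 − 0.0029697)/0.0089846 = 0.655.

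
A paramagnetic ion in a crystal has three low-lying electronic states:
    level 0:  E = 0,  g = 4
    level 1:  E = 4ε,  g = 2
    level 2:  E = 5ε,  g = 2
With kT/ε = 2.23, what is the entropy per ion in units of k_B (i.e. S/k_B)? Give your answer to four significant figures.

Eᵢ/kT = 0, 1.79372, 2.24215.
Z = Σ gᵢe^(−Eᵢ/kT) = 4·e^(−0) + 2·e^(−1.79372) + 2·e^(−2.24215) = 4.00000 + 0.332680 + 0.212460 = 4.54514.
⟨E⟩ = Σ EᵢPᵢ = 0.526501 ε.
S/k_B = ln Z + ⟨E⟩/kT = ln(4.54514) + 0.526501/2.23 = 1.51406 + 0.236099 = 1.750.

1.750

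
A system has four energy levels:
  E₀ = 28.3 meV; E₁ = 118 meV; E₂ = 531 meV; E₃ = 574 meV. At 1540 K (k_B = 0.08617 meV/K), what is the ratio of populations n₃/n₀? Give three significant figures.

0.0164

k_BT = 0.08617 × 1540 K = 132.70 meV.
n₃/n₀ = exp[−(E₃−E₀)/kT] = exp(−(545.7 meV)/(132.70 meV)) = exp(-4.1123) = 0.0164.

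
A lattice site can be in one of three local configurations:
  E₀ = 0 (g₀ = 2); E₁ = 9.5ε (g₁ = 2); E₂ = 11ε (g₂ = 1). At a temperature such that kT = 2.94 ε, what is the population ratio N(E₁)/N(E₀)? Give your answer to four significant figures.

0.03951

n₁/n₀ = (g₁/g₀) exp[−(E₁−E₀)/kT] = (2/2) × exp(−(9.5ε)/(2.94ε)) = (2/2) × exp(-3.23129) = 0.03951.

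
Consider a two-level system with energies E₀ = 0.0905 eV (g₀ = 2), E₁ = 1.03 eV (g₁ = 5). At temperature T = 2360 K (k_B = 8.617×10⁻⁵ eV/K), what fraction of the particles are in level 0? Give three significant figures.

0.976

k_BT = 8.617×10⁻⁵ × 2360 K = 0.20336 eV.
Eᵢ/kT = 0.44502, 5.0649.
Z = Σ gᵢe^(−Eᵢ/kT) = 2·e^(−0.44502) + 5·e^(−5.0649) = 1.2816 + 0.031573 = 1.3132.
P₀ = g₀ e^(−E₀/kT) / Z = 1.2816/1.3132 = 0.976.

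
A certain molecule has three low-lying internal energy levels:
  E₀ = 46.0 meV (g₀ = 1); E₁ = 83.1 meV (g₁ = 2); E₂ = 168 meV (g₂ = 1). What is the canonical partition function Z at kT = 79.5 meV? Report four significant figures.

Z = 1.385

Eᵢ/kT = 0.578616, 1.04528, 2.11321.
Z = Σ gᵢe^(−Eᵢ/kT) = 1·e^(−0.578616) + 2·e^(−1.04528) + 1·e^(−2.11321) = 0.560674 + 0.703187 + 0.120849 = 1.38471.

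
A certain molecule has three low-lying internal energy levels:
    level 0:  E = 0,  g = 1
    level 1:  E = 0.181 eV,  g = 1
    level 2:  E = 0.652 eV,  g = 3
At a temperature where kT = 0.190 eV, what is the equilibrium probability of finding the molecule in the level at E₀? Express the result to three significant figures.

Eᵢ/kT = 0, 0.95263, 3.4316.
Z = Σ gᵢe^(−Eᵢ/kT) = 1·e^(−0) + 1·e^(−0.95263) + 3·e^(−3.4316) = 1.0000 + 0.38573 + 0.097005 = 1.4827.
P₀ = g₀ e^(−E₀/kT) / Z = 1.0000/1.4827 = 0.674.

0.674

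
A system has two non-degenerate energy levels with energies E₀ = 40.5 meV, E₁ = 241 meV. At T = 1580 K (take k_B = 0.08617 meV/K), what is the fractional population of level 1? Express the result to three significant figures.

k_BT = 0.08617 × 1580 K = 136.15 meV.
Eᵢ/kT = 0.29747, 1.7701.
Z = Σ e^(−Eᵢ/kT) = e^(−0.29747) + e^(−1.7701) = 0.74269 + 0.17032 = 0.91301.
P₁ = e^(−E₁/kT) / Z = 0.17032/0.91301 = 0.187.

0.187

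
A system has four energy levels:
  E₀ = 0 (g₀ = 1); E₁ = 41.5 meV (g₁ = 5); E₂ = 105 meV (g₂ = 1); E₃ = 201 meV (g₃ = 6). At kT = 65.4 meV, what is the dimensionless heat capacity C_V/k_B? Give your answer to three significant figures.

0.540

Eᵢ/kT = 0, 0.63456, 1.6055, 3.0734.
Z = Σ gᵢe^(−Eᵢ/kT) = 1·e^(−0) + 5·e^(−0.63456) + 1·e^(−1.6055) + 6·e^(−3.0734) = 1.0000 + 2.6508 + 0.20079 + 0.27758 = 4.1292.
⟨E⟩ = 45.259 meV, ⟨E²⟩ = 4357.6 meV².
C_V/k_B = (⟨E²⟩ − ⟨E⟩²)/(kT)² = (4357.6 − 2048.4)/4277.2 = 0.540.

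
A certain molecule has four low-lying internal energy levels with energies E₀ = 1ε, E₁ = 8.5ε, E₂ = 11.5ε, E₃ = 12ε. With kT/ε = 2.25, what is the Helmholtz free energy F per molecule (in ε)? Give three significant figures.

0.885 ε

Eᵢ/kT = 0.44444, 3.7778, 5.1111, 5.3333.
Z = Σ e^(−Eᵢ/kT) = e^(−0.44444) + e^(−3.7778) + e^(−5.1111) + e^(−5.3333) = 0.64118 + 0.022873 + 0.0060294 + 0.0048281 = 0.67491.
F = −kT ln Z = −2.25 × ln(0.67491) = −2.25 × -0.39318 = 0.885 ε.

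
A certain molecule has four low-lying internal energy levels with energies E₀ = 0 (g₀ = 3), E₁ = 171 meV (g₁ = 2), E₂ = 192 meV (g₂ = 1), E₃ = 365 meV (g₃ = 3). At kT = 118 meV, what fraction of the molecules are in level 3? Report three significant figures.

Eᵢ/kT = 0, 1.4492, 1.6271, 3.0932.
Z = Σ gᵢe^(−Eᵢ/kT) = 3·e^(−0) + 2·e^(−1.4492) + 1·e^(−1.6271) + 3·e^(−3.0932) = 3.0000 + 0.46952 + 0.19650 + 0.13607 = 3.8021.
P₃ = g₃ e^(−E₃/kT) / Z = 0.13607/3.8021 = 0.0358.

0.0358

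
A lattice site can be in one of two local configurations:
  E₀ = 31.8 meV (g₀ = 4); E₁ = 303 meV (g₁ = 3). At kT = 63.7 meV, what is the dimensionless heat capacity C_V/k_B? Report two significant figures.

0.19

Eᵢ/kT = 0.4992, 4.757.
Z = Σ gᵢe^(−Eᵢ/kT) = 4·e^(−0.4992) + 3·e^(−4.757) = 2.428 + 0.02577 = 2.454.
⟨E⟩ = 34.64 meV, ⟨E²⟩ = 1965 meV².
C_V/k_B = (⟨E²⟩ − ⟨E⟩²)/(kT)² = (1965 − 1200)/4058 = 0.19.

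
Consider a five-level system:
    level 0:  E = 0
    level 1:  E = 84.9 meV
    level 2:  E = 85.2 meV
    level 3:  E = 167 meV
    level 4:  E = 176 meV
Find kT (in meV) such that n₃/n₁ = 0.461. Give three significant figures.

n₃/n₁ = exp[−(E₃−E₁)/kT] = 0.461.
⇒ (E₃−E₁)/kT = ln(1/0.461) = ln(2.1692) = 0.77436.
kT = 82.1 meV / 0.77436 = 106 meV.

106 meV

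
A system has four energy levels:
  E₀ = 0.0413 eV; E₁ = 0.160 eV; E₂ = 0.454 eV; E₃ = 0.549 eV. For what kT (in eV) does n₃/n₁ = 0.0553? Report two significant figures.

0.13 eV

n₃/n₁ = exp[−(E₃−E₁)/kT] = 0.0553.
⇒ (E₃−E₁)/kT = ln(1/0.0553) = ln(18.08) = 2.895.
kT = 0.389 eV / 2.895 = 0.13 eV.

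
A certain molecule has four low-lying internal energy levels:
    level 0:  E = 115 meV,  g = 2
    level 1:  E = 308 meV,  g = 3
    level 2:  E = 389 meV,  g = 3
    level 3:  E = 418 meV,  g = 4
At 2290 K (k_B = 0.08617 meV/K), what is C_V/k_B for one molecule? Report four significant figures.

0.4261

k_BT = 0.08617 × 2290 K = 197.329 meV.
Eᵢ/kT = 0.582783, 1.56085, 1.97133, 2.11829.
Z = Σ gᵢe^(−Eᵢ/kT) = 2·e^(−0.582783) + 3·e^(−1.56085) + 3·e^(−1.97133) + 4·e^(−2.11829) = 1.11668 + 0.629873 + 0.417815 + 0.480948 = 2.64532.
⟨E⟩ = 259.320 meV, ⟨E²⟩ = 83837.8 meV².
C_V/k_B = (⟨E²⟩ − ⟨E⟩²)/(kT)² = (83837.8 − 67246.9)/38938.7 = 0.4261.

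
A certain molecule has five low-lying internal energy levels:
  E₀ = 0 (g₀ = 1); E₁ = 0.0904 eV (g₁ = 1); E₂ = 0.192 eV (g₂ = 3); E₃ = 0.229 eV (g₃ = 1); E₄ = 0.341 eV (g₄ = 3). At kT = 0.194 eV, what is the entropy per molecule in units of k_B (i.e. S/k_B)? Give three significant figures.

2.02

Eᵢ/kT = 0, 0.46598, 0.98969, 1.1804, 1.7577.
Z = Σ gᵢe^(−Eᵢ/kT) = 1·e^(−0) + 1·e^(−0.46598) + 3·e^(−0.98969) + 1·e^(−1.1804) + 3·e^(−1.7577) = 1.0000 + 0.62752 + 1.1151 + 0.30716 + 0.51732 = 3.5671.
⟨E⟩ = Σ EᵢPᵢ = 0.14510 eV.
S/k_B = ln Z + ⟨E⟩/kT = ln(3.5671) + 0.14510/0.194 = 1.2718 + 0.74794 = 2.02.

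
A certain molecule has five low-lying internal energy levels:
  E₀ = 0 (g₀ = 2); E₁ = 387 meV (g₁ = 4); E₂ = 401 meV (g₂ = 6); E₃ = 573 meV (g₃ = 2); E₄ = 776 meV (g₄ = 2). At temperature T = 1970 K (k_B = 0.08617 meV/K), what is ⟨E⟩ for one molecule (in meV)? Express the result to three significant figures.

k_BT = 0.08617 × 1970 K = 169.75 meV.
Eᵢ/kT = 0, 2.2798, 2.3623, 3.3756, 4.5714.
Z = Σ gᵢe^(−Eᵢ/kT) = 2·e^(−0) + 4·e^(−2.2798) + 6·e^(−2.3623) + 2·e^(−3.3756) + 2·e^(−4.5714) = 2.0000 + 0.40922 + 0.56522 + 0.068395 + 0.020687 = 3.0635.
⟨E⟩ = Σ Eᵢ gᵢe^(−Eᵢ/kT) / Z = (0·2.0000 + 387·0.40922 + 401·0.56522 + 573·0.068395 + 776·0.020687) / 3.0635 = 144 meV.

144 meV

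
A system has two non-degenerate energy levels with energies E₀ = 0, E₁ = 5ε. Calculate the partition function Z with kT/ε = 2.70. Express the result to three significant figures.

Eᵢ/kT = 0, 1.8519.
Z = Σ e^(−Eᵢ/kT) = e^(−0) + e^(−1.8519) = 1.0000 + 0.15694 = 1.1569.

Z = 1.16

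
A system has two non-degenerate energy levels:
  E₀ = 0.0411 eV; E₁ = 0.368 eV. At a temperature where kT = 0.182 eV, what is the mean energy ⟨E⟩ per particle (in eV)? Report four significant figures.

Eᵢ/kT = 0.225824, 2.02198.
Z = Σ e^(−Eᵢ/kT) = e^(−0.225824) + e^(−2.02198) = 0.797859 + 0.132393 = 0.930252.
⟨E⟩ = Σ Eᵢ e^(−Eᵢ/kT) / Z = (0.0411·0.797859 + 0.368·0.132393) / 0.930252 = 0.08762 eV.

0.08762 eV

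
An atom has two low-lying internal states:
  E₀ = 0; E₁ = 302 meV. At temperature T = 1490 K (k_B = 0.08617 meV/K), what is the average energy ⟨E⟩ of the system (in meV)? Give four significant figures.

26.24 meV

k_BT = 0.08617 × 1490 K = 128.393 meV.
Eᵢ/kT = 0, 2.35215.
Z = Σ e^(−Eᵢ/kT) = e^(−0) + e^(−2.35215) = 1.00000 + 0.0951643 = 1.09516.
⟨E⟩ = Σ Eᵢ e^(−Eᵢ/kT) / Z = (0·1.00000 + 302·0.0951643) / 1.09516 = 26.24 meV.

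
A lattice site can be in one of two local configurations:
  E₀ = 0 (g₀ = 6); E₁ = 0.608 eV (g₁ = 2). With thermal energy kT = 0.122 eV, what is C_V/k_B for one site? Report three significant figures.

0.0564

Eᵢ/kT = 0, 4.9836.
Z = Σ gᵢe^(−Eᵢ/kT) = 6·e^(−0) + 2·e^(−4.9836) = 6.0000 + 0.013699 = 6.0137.
⟨E⟩ = 0.0013850 eV, ⟨E²⟩ = 0.00084208 eV².
C_V/k_B = (⟨E²⟩ − ⟨E⟩²)/(kT)² = (0.00084208 − 0.0000019182)/0.014884 = 0.0564.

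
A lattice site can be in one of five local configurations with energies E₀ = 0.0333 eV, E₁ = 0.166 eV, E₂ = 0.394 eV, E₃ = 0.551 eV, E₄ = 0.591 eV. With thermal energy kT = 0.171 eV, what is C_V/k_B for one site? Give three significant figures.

0.719

Eᵢ/kT = 0.19474, 0.97076, 2.3041, 3.2222, 3.4561.
Z = Σ e^(−Eᵢ/kT) = e^(−0.19474) + e^(−0.97076) + e^(−2.3041) + e^(−3.2222) + e^(−3.4561) = 0.82305 + 0.37880 + 0.099849 + 0.039867 + 0.031553 = 1.3731.
⟨E⟩ = 0.12398 eV, ⟨E²⟩ = 0.036396 eV².
C_V/k_B = (⟨E²⟩ − ⟨E⟩²)/(kT)² = (0.036396 − 0.015371)/0.029241 = 0.719.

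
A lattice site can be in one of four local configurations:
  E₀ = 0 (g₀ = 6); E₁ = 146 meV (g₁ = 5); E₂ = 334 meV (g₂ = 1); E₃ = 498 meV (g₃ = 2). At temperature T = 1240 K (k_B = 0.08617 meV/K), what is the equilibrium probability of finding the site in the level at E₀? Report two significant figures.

k_BT = 0.08617 × 1240 K = 106.9 meV.
Eᵢ/kT = 0, 1.366, 3.124, 4.659.
Z = Σ gᵢe^(−Eᵢ/kT) = 6·e^(−0) + 5·e^(−1.366) + 1·e^(−3.124) + 2·e^(−4.659) = 6.000 + 1.276 + 0.04398 + 0.01895 = 7.339.
P₀ = g₀ e^(−E₀/kT) / Z = 6.000/7.339 = 0.82.

0.82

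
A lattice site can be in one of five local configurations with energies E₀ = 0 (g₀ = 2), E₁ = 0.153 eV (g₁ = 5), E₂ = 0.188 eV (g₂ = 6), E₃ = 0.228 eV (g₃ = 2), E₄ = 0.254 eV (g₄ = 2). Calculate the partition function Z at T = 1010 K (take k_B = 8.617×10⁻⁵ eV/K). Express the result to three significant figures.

Z = 3.81

k_BT = 8.617×10⁻⁵ × 1010 K = 0.087032 eV.
Eᵢ/kT = 0, 1.7580, 2.1601, 2.6197, 2.9185.
Z = Σ gᵢe^(−Eᵢ/kT) = 2·e^(−0) + 5·e^(−1.7580) + 6·e^(−2.1601) + 2·e^(−2.6197) + 2·e^(−2.9185) = 2.0000 + 0.86195 + 0.69188 + 0.14565 + 0.10803 = 3.8075.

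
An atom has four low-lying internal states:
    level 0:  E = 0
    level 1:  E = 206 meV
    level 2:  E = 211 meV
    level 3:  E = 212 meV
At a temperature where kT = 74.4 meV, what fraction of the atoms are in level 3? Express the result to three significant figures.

Eᵢ/kT = 0, 2.7688, 2.8360, 2.8495.
Z = Σ e^(−Eᵢ/kT) = e^(−0) + e^(−2.7688) + e^(−2.8360) + e^(−2.8495) = 1.0000 + 0.062737 + 0.058660 + 0.057873 = 1.1793.
P₃ = e^(−E₃/kT) / Z = 0.057873/1.1793 = 0.0491.

0.0491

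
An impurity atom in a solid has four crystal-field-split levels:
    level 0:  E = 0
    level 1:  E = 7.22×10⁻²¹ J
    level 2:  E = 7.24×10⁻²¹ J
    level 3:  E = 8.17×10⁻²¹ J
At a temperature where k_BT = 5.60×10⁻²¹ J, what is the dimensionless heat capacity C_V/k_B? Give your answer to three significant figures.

Eᵢ/kT = 0, 1.2893, 1.2929, 1.4589.
Z = Σ e^(−Eᵢ/kT) = e^(−0) + e^(−1.2893) + e^(−1.2929) + e^(−1.4589) = 1.0000 + 0.27546 + 0.27447 + 0.23249 = 1.7824.
⟨E⟩ = 3.2964, ⟨E²⟩ = 24.834.
C_V/k_B = (⟨E²⟩ − ⟨E⟩²)/(kT)² = (24.834 − 10.866)/31.360 = 0.445.

0.445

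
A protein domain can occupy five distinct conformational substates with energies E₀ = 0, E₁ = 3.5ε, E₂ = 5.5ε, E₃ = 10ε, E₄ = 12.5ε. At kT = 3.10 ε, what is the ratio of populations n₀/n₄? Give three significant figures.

56.4

n₀/n₄ = exp[−(E₀−E₄)/kT] = exp(−(-12.5ε)/(3.10ε)) = exp(4.0323) = 56.4.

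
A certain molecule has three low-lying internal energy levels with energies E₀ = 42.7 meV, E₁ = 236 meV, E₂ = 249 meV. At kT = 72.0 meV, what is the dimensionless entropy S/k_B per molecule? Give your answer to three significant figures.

Eᵢ/kT = 0.59306, 3.2778, 3.4583.
Z = Σ e^(−Eᵢ/kT) = e^(−0.59306) + e^(−3.2778) + e^(−3.4583) = 0.55263 + 0.037711 + 0.031483 = 0.62182.
⟨E⟩ = Σ EᵢPᵢ = 64.868 meV.
S/k_B = ln Z + ⟨E⟩/kT = ln(0.62182) + 64.868/72.0 = -0.47510 + 0.90094 = 0.426.

0.426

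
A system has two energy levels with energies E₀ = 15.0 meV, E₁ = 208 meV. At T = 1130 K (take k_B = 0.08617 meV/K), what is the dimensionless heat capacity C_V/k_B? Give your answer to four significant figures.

k_BT = 0.08617 × 1130 K = 97.3721 meV.
Eᵢ/kT = 0.154048, 2.13614.
Z = Σ e^(−Eᵢ/kT) = e^(−0.154048) + e^(−2.13614) = 0.857231 + 0.118110 = 0.975341.
⟨E⟩ = 38.3715 meV, ⟨E²⟩ = 5436.86 meV².
C_V/k_B = (⟨E²⟩ − ⟨E⟩²)/(kT)² = (5436.86 − 1472.37)/9481.33 = 0.4181.

0.4181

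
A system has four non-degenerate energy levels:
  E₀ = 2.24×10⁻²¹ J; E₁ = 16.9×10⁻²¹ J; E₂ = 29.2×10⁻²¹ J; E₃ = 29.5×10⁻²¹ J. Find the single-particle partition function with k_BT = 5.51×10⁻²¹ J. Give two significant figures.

Eᵢ/kT = 0.4065, 3.067, 5.299, 5.354.
Z = Σ e^(−Eᵢ/kT) = e^(−0.4065) + e^(−3.067) + e^(−5.299) + e^(−5.354) = 0.6660 + 0.04656 + 0.004997 + 0.004729 = 0.7223.

Z = 0.72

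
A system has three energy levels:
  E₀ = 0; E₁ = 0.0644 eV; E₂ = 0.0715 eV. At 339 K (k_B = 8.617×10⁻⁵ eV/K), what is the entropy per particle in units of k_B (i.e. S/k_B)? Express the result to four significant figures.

k_BT = 8.617×10⁻⁵ × 339 K = 0.0292116 eV.
Eᵢ/kT = 0, 2.20460, 2.44766.
Z = Σ e^(−Eᵢ/kT) = e^(−0) + e^(−2.20460) + e^(−2.44766) = 1.00000 + 0.110295 + 0.0864957 = 1.19679.
⟨E⟩ = Σ EᵢPᵢ = 0.0111026 eV.
S/k_B = ln Z + ⟨E⟩/kT = ln(1.19679) + 0.0111026/0.0292116 = 0.179643 + 0.380075 = 0.5597.

0.5597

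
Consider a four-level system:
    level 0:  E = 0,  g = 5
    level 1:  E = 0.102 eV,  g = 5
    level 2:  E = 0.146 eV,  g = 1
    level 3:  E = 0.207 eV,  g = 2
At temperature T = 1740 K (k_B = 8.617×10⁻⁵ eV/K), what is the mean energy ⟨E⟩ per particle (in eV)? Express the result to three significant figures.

k_BT = 8.617×10⁻⁵ × 1740 K = 0.14994 eV.
Eᵢ/kT = 0, 0.68027, 0.97372, 1.3806.
Z = Σ gᵢe^(−Eᵢ/kT) = 5·e^(−0) + 5·e^(−0.68027) + 1·e^(−0.97372) + 2·e^(−1.3806) = 5.0000 + 2.5324 + 0.37768 + 0.50286 = 8.4129.
⟨E⟩ = Σ Eᵢ gᵢe^(−Eᵢ/kT) / Z = (0·5.0000 + 0.102·2.5324 + 0.146·0.37768 + 0.207·0.50286) / 8.4129 = 0.0496 eV.

0.0496 eV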